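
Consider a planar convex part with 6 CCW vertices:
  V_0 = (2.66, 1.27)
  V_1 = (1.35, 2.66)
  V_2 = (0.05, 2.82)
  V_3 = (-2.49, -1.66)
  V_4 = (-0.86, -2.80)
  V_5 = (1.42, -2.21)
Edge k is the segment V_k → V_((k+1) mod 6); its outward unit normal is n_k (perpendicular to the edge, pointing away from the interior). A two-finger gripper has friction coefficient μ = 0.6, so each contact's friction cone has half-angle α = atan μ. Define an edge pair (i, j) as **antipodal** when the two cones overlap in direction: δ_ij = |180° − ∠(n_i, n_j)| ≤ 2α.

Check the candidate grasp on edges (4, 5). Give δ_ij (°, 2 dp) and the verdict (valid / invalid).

δ = 124.12°, invalid

α = atan 0.6 = 30.96°;  2α = 61.93°
edge 4: e_4 = (+2.28, +0.59);  n_4 = (+0.2505, -0.9681)
edge 5: e_5 = (+1.24, +3.48);  n_5 = (+0.9420, -0.3357)
∠(n_4, n_5) = 55.88°
δ = |180° − 55.88°| = 124.12°
124.12° > 2α = 61.93°  →  invalid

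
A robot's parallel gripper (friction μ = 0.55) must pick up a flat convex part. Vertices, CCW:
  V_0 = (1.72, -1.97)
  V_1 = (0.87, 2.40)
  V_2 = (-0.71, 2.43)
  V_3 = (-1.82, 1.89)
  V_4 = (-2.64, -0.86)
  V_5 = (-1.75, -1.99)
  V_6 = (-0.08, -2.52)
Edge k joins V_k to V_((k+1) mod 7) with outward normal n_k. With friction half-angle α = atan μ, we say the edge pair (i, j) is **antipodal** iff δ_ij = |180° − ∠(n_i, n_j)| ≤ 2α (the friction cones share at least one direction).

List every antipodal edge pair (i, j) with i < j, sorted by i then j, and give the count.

count = 8; pairs: (0,3), (0,4), (1,4), (1,5), (1,6), (2,5), (2,6), (3,6)

α = atan 0.55 = 28.81°;  2α = 57.62°
n_0 = (+0.9816, +0.1909)
n_1 = (+0.0190, +0.9998)
n_2 = (-0.4375, +0.8992)
n_3 = (-0.9583, +0.2857)
n_4 = (-0.7856, -0.6187)
n_5 = (-0.3025, -0.9532)
n_6 = (+0.2922, -0.9564)
  (0,1): δ = 102.09°  ·
  (0,2): δ = 75.06°  ·
  (0,3): δ = 27.61°  ✓
  (0,4): δ = 27.22°  ✓
  (0,5): δ = 61.39°  ·
  (0,6): δ = 95.98°  ·
  (1,2): δ = 152.97°  ·
  (1,3): δ = 105.52°  ·
  (1,4): δ = 50.69°  ✓
  (1,5): δ = 16.52°  ✓
  (1,6): δ = 18.08°  ✓
  (2,3): δ = 132.55°  ·
  (2,4): δ = 77.72°  ·
  (2,5): δ = 43.55°  ✓
  (2,6): δ = 8.95°  ✓
  (3,4): δ = 125.17°  ·
  (3,5): δ = 91.00°  ·
  (3,6): δ = 56.41°  ✓
  (4,5): δ = 145.83°  ·
  (4,6): δ = 111.23°  ·
  (5,6): δ = 145.40°  ·
antipodal pairs: 8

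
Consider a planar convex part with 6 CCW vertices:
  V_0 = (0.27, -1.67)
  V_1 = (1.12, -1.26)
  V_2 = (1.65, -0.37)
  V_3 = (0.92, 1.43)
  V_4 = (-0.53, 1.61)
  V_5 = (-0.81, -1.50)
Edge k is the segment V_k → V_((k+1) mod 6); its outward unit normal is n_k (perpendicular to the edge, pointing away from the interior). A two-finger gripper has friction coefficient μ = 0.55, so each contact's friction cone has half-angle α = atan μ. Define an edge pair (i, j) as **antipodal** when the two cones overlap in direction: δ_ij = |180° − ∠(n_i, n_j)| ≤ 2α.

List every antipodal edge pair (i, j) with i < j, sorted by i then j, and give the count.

α = atan 0.55 = 28.81°;  2α = 57.62°
n_0 = (+0.4345, -0.9007)
n_1 = (+0.8592, -0.5117)
n_2 = (+0.9267, +0.3758)
n_3 = (+0.1232, +0.9924)
n_4 = (-0.9960, +0.0897)
n_5 = (-0.1555, -0.9878)
  (0,1): δ = 146.52°  ·
  (0,2): δ = 93.68°  ·
  (0,3): δ = 32.83°  ✓
  (0,4): δ = 59.10°  ·
  (0,5): δ = 145.30°  ·
  (1,2): δ = 127.15°  ·
  (1,3): δ = 66.30°  ·
  (1,4): δ = 25.63°  ✓
  (1,5): δ = 111.83°  ·
  (2,3): δ = 119.15°  ·
  (2,4): δ = 27.22°  ✓
  (2,5): δ = 58.98°  ·
  (3,4): δ = 88.07°  ·
  (3,5): δ = 1.87°  ✓
  (4,5): δ = 93.80°  ·
antipodal pairs: 4

count = 4; pairs: (0,3), (1,4), (2,4), (3,5)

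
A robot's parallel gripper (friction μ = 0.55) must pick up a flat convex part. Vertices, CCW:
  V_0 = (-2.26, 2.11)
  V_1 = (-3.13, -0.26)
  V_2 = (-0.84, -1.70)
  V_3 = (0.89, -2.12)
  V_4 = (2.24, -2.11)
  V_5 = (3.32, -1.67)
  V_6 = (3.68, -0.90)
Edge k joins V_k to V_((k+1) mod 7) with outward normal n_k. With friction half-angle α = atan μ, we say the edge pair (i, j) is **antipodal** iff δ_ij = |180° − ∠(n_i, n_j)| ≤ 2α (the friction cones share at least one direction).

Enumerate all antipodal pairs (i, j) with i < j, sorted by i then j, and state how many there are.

count = 6; pairs: (0,4), (0,5), (1,6), (2,6), (3,6), (4,6)

α = atan 0.55 = 28.81°;  2α = 57.62°
n_0 = (-0.9387, +0.3446)
n_1 = (-0.5323, -0.8465)
n_2 = (-0.2359, -0.9718)
n_3 = (+0.0074, -1.0000)
n_4 = (+0.3773, -0.9261)
n_5 = (+0.9059, -0.4235)
n_6 = (+0.4520, +0.8920)
  (0,1): δ = 102.00°  ·
  (0,2): δ = 83.49°  ·
  (0,3): δ = 69.42°  ·
  (0,4): δ = 47.68°  ✓
  (0,5): δ = 4.90°  ✓
  (0,6): δ = 83.28°  ·
  (1,2): δ = 161.48°  ·
  (1,3): δ = 147.41°  ·
  (1,4): δ = 125.67°  ·
  (1,5): δ = 82.90°  ·
  (1,6): δ = 5.29°  ✓
  (2,3): δ = 165.93°  ·
  (2,4): δ = 144.19°  ·
  (2,5): δ = 101.41°  ·
  (2,6): δ = 13.23°  ✓
  (3,4): δ = 158.26°  ·
  (3,5): δ = 115.48°  ·
  (3,6): δ = 27.30°  ✓
  (4,5): δ = 137.22°  ·
  (4,6): δ = 49.04°  ✓
  (5,6): δ = 91.82°  ·
antipodal pairs: 6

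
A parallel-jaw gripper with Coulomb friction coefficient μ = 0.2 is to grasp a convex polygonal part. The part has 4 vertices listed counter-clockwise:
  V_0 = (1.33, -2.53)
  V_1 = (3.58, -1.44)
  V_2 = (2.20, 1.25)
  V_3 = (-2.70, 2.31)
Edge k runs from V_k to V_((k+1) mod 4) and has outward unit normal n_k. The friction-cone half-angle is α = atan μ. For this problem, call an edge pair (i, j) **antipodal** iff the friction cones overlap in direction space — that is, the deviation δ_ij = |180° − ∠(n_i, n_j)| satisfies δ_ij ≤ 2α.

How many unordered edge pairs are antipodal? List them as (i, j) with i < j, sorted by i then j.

α = atan 0.2 = 11.31°;  2α = 22.62°
n_0 = (+0.4360, -0.9000)
n_1 = (+0.8897, +0.4565)
n_2 = (+0.2114, +0.9774)
n_3 = (-0.7685, -0.6399)
  (0,1): δ = 88.69°  ·
  (0,2): δ = 38.05°  ·
  (0,3): δ = 103.93°  ·
  (1,2): δ = 129.36°  ·
  (1,3): δ = 12.62°  ✓
  (2,3): δ = 38.01°  ·
antipodal pairs: 1

count = 1; pairs: (1,3)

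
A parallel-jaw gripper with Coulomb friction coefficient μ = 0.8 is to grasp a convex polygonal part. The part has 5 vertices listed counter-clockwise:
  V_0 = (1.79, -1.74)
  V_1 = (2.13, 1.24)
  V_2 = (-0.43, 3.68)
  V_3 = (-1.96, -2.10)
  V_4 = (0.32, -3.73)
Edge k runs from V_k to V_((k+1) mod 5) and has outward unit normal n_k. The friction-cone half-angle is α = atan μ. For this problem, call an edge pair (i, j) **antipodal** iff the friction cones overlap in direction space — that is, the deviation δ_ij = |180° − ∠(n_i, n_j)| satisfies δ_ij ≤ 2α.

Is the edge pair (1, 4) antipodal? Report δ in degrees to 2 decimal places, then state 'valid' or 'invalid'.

δ = 97.17°, invalid

α = atan 0.8 = 38.66°;  2α = 77.32°
edge 1: e_1 = (-2.56, +2.44);  n_1 = (+0.6899, +0.7239)
edge 4: e_4 = (+1.47, +1.99);  n_4 = (+0.8043, -0.5942)
∠(n_1, n_4) = 82.83°
δ = |180° − 82.83°| = 97.17°
97.17° > 2α = 77.32°  →  invalid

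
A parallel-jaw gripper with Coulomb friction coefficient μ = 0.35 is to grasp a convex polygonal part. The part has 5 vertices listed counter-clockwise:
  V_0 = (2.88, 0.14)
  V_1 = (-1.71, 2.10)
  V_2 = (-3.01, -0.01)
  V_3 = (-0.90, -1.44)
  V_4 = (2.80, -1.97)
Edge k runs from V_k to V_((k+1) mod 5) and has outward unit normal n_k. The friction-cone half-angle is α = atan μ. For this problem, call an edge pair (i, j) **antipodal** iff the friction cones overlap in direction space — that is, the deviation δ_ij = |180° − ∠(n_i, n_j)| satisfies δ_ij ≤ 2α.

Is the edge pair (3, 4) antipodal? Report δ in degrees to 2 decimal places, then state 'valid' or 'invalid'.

δ = 84.02°, invalid

α = atan 0.35 = 19.29°;  2α = 38.58°
edge 3: e_3 = (+3.70, -0.53);  n_3 = (-0.1418, -0.9899)
edge 4: e_4 = (+0.08, +2.11);  n_4 = (+0.9993, -0.0379)
∠(n_3, n_4) = 95.98°
δ = |180° − 95.98°| = 84.02°
84.02° > 2α = 38.58°  →  invalid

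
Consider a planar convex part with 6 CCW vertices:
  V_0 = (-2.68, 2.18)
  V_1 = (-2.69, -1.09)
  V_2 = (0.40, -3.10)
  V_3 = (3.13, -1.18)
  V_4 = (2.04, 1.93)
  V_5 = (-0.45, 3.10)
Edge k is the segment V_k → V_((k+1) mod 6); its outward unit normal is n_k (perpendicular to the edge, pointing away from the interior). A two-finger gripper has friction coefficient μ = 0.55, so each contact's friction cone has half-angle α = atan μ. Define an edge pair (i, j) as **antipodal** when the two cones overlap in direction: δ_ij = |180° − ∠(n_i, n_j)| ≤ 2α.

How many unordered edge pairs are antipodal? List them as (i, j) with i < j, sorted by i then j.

α = atan 0.55 = 28.81°;  2α = 57.62°
n_0 = (-1.0000, +0.0031)
n_1 = (-0.5453, -0.8383)
n_2 = (+0.5753, -0.8180)
n_3 = (+0.9437, +0.3308)
n_4 = (+0.4253, +0.9051)
n_5 = (-0.3814, +0.9244)
  (0,1): δ = 122.87°  ·
  (0,2): δ = 54.71°  ✓
  (0,3): δ = 19.49°  ✓
  (0,4): δ = 65.01°  ·
  (0,5): δ = 112.59°  ·
  (1,2): δ = 111.84°  ·
  (1,3): δ = 37.64°  ✓
  (1,4): δ = 7.88°  ✓
  (1,5): δ = 55.46°  ✓
  (2,3): δ = 105.80°  ·
  (2,4): δ = 60.29°  ·
  (2,5): δ = 12.70°  ✓
  (3,4): δ = 134.48°  ·
  (3,5): δ = 86.90°  ·
  (4,5): δ = 132.41°  ·
antipodal pairs: 6

count = 6; pairs: (0,2), (0,3), (1,3), (1,4), (1,5), (2,5)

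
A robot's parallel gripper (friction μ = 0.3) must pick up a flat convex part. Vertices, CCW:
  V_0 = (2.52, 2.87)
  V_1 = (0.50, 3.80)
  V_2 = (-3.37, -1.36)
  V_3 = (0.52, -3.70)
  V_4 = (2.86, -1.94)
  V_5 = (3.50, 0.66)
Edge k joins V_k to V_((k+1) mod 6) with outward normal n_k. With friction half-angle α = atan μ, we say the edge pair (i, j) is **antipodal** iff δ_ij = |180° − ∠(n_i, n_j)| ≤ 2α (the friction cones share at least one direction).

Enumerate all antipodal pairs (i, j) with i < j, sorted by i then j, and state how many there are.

α = atan 0.3 = 16.70°;  2α = 33.40°
n_0 = (+0.4182, +0.9084)
n_1 = (-0.8000, +0.6000)
n_2 = (-0.5155, -0.8569)
n_3 = (+0.6011, -0.7992)
n_4 = (+0.9710, -0.2390)
n_5 = (+0.9142, +0.4054)
  (0,1): δ = 102.15°  ·
  (0,2): δ = 6.31°  ✓
  (0,3): δ = 61.67°  ·
  (0,4): δ = 100.89°  ·
  (0,5): δ = 138.64°  ·
  (1,2): δ = 84.16°  ·
  (1,3): δ = 16.18°  ✓
  (1,4): δ = 23.04°  ✓
  (1,5): δ = 60.78°  ·
  (2,3): δ = 112.02°  ·
  (2,4): δ = 72.80°  ·
  (2,5): δ = 35.06°  ·
  (3,4): δ = 140.78°  ·
  (3,5): δ = 103.03°  ·
  (4,5): δ = 142.26°  ·
antipodal pairs: 3

count = 3; pairs: (0,2), (1,3), (1,4)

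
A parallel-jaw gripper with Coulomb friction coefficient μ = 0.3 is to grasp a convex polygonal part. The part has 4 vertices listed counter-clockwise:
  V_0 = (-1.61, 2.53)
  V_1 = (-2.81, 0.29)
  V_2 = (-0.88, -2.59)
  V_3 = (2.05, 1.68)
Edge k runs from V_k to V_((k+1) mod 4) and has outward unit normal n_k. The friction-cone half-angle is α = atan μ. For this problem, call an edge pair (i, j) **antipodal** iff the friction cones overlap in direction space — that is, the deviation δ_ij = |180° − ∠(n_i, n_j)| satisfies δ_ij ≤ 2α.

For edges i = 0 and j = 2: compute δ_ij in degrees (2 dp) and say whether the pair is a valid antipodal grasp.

α = atan 0.3 = 16.70°;  2α = 33.40°
edge 0: e_0 = (-1.20, -2.24);  n_0 = (-0.8815, +0.4722)
edge 2: e_2 = (+2.93, +4.27);  n_2 = (+0.8245, -0.5658)
∠(n_0, n_2) = 173.72°
δ = |180° − 173.72°| = 6.28°
6.28° ≤ 2α = 33.40°  →  valid

δ = 6.28°, valid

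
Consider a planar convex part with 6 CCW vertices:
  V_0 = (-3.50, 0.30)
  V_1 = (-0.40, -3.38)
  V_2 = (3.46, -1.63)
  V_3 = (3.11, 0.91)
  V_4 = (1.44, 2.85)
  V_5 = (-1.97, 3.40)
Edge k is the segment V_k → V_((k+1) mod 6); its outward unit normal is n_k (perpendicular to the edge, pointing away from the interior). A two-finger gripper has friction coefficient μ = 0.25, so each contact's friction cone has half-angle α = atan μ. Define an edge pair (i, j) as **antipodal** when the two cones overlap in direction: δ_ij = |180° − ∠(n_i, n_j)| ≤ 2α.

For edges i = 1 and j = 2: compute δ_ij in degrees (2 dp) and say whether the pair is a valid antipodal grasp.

α = atan 0.25 = 14.04°;  2α = 28.07°
edge 1: e_1 = (+3.86, +1.75);  n_1 = (+0.4129, -0.9108)
edge 2: e_2 = (-0.35, +2.54);  n_2 = (+0.9906, +0.1365)
∠(n_1, n_2) = 73.46°
δ = |180° − 73.46°| = 106.54°
106.54° > 2α = 28.07°  →  invalid

δ = 106.54°, invalid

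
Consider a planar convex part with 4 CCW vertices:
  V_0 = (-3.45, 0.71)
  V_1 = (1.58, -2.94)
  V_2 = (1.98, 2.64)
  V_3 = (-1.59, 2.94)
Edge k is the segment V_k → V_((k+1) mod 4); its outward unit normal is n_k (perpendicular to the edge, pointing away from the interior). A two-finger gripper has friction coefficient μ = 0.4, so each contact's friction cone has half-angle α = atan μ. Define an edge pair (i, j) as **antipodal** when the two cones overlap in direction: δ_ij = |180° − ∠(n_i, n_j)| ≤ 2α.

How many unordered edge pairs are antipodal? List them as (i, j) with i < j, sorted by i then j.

count = 2; pairs: (0,2), (1,3)

α = atan 0.4 = 21.80°;  2α = 43.60°
n_0 = (-0.5873, -0.8094)
n_1 = (+0.9974, -0.0715)
n_2 = (+0.0837, +0.9965)
n_3 = (-0.7679, +0.6405)
  (0,1): δ = 58.13°  ·
  (0,2): δ = 31.16°  ✓
  (0,3): δ = 86.14°  ·
  (1,2): δ = 90.70°  ·
  (1,3): δ = 35.73°  ✓
  (2,3): δ = 125.03°  ·
antipodal pairs: 2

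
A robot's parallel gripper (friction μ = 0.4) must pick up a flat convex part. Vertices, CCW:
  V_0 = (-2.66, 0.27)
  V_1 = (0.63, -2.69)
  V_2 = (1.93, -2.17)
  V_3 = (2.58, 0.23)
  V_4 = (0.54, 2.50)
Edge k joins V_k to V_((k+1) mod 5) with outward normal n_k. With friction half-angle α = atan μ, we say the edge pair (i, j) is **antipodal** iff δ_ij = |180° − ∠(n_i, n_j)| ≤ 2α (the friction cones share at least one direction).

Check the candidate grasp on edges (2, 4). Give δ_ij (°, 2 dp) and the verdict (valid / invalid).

δ = 39.97°, valid

α = atan 0.4 = 21.80°;  2α = 43.60°
edge 2: e_2 = (+0.65, +2.40);  n_2 = (+0.9652, -0.2614)
edge 4: e_4 = (-3.20, -2.23);  n_4 = (-0.5717, +0.8204)
∠(n_2, n_4) = 140.03°
δ = |180° − 140.03°| = 39.97°
39.97° ≤ 2α = 43.60°  →  valid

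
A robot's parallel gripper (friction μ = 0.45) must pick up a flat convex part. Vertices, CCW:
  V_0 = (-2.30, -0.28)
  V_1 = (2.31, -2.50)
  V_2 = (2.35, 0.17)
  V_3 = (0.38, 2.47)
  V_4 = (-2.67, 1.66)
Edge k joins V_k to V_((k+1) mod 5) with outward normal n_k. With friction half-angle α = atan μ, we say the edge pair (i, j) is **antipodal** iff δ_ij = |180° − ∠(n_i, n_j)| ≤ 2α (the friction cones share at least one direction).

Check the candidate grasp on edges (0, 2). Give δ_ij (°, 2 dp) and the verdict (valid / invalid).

δ = 23.71°, valid

α = atan 0.45 = 24.23°;  2α = 48.46°
edge 0: e_0 = (+4.61, -2.22);  n_0 = (-0.4339, -0.9010)
edge 2: e_2 = (-1.97, +2.30);  n_2 = (+0.7595, +0.6505)
∠(n_0, n_2) = 156.29°
δ = |180° − 156.29°| = 23.71°
23.71° ≤ 2α = 48.46°  →  valid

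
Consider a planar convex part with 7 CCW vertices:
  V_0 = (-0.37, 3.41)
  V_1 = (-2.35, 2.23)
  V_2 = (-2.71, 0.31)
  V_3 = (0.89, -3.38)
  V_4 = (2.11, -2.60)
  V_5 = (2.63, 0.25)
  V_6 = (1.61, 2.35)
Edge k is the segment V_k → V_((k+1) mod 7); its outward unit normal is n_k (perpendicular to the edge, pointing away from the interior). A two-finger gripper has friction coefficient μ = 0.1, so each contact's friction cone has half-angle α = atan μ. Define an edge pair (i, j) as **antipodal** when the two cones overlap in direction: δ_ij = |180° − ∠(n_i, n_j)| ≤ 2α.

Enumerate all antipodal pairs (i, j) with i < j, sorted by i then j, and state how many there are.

count = 2; pairs: (0,3), (1,4)

α = atan 0.1 = 5.71°;  2α = 11.42°
n_0 = (-0.5119, +0.8590)
n_1 = (-0.9829, +0.1843)
n_2 = (-0.7158, -0.6983)
n_3 = (+0.5387, -0.8425)
n_4 = (+0.9838, -0.1795)
n_5 = (+0.8995, +0.4369)
n_6 = (+0.4720, +0.8816)
  (0,1): δ = 131.41°  ·
  (0,2): δ = 76.50°  ·
  (0,3): δ = 1.80°  ✓
  (0,4): δ = 48.87°  ·
  (0,5): δ = 85.11°  ·
  (0,6): δ = 121.04°  ·
  (1,2): δ = 125.09°  ·
  (1,3): δ = 46.79°  ·
  (1,4): δ = 0.28°  ✓
  (1,5): δ = 36.53°  ·
  (1,6): δ = 72.46°  ·
  (2,3): δ = 101.70°  ·
  (2,4): δ = 54.63°  ·
  (2,5): δ = 18.39°  ·
  (2,6): δ = 17.54°  ·
  (3,4): δ = 132.93°  ·
  (3,5): δ = 96.69°  ·
  (3,6): δ = 60.76°  ·
  (4,5): δ = 143.75°  ·
  (4,6): δ = 107.82°  ·
  (5,6): δ = 144.07°  ·
antipodal pairs: 2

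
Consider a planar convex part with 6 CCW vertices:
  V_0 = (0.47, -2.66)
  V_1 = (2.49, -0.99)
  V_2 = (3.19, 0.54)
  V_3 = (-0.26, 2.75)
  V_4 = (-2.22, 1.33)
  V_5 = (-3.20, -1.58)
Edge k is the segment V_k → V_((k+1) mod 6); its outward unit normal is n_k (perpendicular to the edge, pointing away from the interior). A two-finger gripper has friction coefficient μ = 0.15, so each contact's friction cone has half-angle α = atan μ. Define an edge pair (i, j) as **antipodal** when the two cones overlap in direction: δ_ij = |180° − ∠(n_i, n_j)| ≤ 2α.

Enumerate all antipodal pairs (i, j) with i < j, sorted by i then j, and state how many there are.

α = atan 0.15 = 8.53°;  2α = 17.06°
n_0 = (+0.6372, -0.7707)
n_1 = (+0.9093, -0.4160)
n_2 = (+0.5394, +0.8420)
n_3 = (-0.5867, +0.8098)
n_4 = (-0.9477, +0.3192)
n_5 = (-0.2823, -0.9593)
  (0,1): δ = 154.17°  ·
  (0,2): δ = 72.22°  ·
  (0,3): δ = 3.66°  ✓
  (0,4): δ = 31.81°  ·
  (0,5): δ = 124.02°  ·
  (1,2): δ = 98.06°  ·
  (1,3): δ = 29.49°  ·
  (1,4): δ = 5.97°  ✓
  (1,5): δ = 98.19°  ·
  (2,3): δ = 111.43°  ·
  (2,4): δ = 75.97°  ·
  (2,5): δ = 16.24°  ✓
  (3,4): δ = 144.53°  ·
  (3,5): δ = 52.32°  ·
  (4,5): δ = 87.79°  ·
antipodal pairs: 3

count = 3; pairs: (0,3), (1,4), (2,5)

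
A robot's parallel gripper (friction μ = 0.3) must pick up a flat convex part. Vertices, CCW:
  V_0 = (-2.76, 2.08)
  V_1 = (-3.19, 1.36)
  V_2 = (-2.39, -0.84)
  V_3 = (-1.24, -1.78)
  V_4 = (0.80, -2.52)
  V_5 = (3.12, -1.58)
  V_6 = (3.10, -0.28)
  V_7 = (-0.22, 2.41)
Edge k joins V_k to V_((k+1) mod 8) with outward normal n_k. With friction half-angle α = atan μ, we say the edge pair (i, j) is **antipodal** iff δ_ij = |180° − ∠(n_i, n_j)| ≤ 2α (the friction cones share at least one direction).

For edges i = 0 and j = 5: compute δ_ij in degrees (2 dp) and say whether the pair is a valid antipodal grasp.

α = atan 0.3 = 16.70°;  2α = 33.40°
edge 0: e_0 = (-0.43, -0.72);  n_0 = (-0.8585, +0.5127)
edge 5: e_5 = (-0.02, +1.30);  n_5 = (+0.9999, +0.0154)
∠(n_0, n_5) = 148.27°
δ = |180° − 148.27°| = 31.73°
31.73° ≤ 2α = 33.40°  →  valid

δ = 31.73°, valid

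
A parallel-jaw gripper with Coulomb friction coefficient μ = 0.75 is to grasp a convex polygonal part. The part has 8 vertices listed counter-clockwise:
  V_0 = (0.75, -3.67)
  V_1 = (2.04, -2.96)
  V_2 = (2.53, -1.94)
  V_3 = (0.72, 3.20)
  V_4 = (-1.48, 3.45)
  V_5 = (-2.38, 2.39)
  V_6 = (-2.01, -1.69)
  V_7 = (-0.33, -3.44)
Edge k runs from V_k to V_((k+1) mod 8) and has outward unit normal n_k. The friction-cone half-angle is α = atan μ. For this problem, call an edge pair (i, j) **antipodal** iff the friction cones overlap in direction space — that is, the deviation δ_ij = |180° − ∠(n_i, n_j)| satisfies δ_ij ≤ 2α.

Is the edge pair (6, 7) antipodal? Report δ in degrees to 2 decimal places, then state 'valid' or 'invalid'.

α = atan 0.75 = 36.87°;  2α = 73.74°
edge 6: e_6 = (+1.68, -1.75);  n_6 = (-0.7214, -0.6925)
edge 7: e_7 = (+1.08, -0.23);  n_7 = (-0.2083, -0.9781)
∠(n_6, n_7) = 34.15°
δ = |180° − 34.15°| = 145.85°
145.85° > 2α = 73.74°  →  invalid

δ = 145.85°, invalid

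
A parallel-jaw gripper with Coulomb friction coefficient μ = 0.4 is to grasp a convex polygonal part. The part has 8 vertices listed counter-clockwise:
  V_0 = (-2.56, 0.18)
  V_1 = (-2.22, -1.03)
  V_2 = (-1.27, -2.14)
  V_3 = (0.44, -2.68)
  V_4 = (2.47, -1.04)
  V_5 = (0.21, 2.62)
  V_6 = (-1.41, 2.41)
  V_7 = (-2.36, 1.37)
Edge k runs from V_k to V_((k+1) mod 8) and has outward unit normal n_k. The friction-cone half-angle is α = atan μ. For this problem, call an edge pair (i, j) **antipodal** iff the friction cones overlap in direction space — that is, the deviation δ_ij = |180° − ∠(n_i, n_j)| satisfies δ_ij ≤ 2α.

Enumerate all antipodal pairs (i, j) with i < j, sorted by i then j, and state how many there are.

count = 8; pairs: (0,4), (1,4), (2,4), (2,5), (3,5), (3,6), (3,7), (4,7)

α = atan 0.4 = 21.80°;  2α = 43.60°
n_0 = (-0.9627, -0.2705)
n_1 = (-0.7597, -0.6502)
n_2 = (-0.3011, -0.9536)
n_3 = (+0.6284, -0.7779)
n_4 = (+0.8509, +0.5254)
n_5 = (-0.1286, +0.9917)
n_6 = (-0.7383, +0.6744)
n_7 = (-0.9862, +0.1657)
  (0,1): δ = 155.14°  ·
  (0,2): δ = 123.22°  ·
  (0,3): δ = 66.76°  ·
  (0,4): δ = 16.00°  ✓
  (0,5): δ = 81.69°  ·
  (0,6): δ = 121.89°  ·
  (0,7): δ = 154.76°  ·
  (1,2): δ = 148.08°  ·
  (1,3): δ = 91.62°  ·
  (1,4): δ = 8.86°  ✓
  (1,5): δ = 56.83°  ·
  (1,6): δ = 97.03°  ·
  (1,7): δ = 129.90°  ·
  (2,3): δ = 123.54°  ·
  (2,4): δ = 40.78°  ✓
  (2,5): δ = 24.91°  ✓
  (2,6): δ = 65.12°  ·
  (2,7): δ = 97.99°  ·
  (3,4): δ = 97.24°  ·
  (3,5): δ = 31.55°  ✓
  (3,6): δ = 8.66°  ✓
  (3,7): δ = 41.53°  ✓
  (4,5): δ = 114.31°  ·
  (4,6): δ = 74.11°  ·
  (4,7): δ = 41.24°  ✓
  (5,6): δ = 139.80°  ·
  (5,7): δ = 106.93°  ·
  (6,7): δ = 147.13°  ·
antipodal pairs: 8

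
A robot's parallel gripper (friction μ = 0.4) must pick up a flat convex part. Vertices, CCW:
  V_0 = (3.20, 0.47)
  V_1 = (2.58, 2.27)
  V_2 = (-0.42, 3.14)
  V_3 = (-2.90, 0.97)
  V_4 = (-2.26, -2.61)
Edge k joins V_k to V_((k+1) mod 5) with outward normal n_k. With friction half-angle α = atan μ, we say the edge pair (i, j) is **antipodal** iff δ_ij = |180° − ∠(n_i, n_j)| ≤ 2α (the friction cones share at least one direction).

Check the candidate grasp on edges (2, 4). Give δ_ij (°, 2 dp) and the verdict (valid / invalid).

δ = 11.76°, valid

α = atan 0.4 = 21.80°;  2α = 43.60°
edge 2: e_2 = (-2.48, -2.17);  n_2 = (-0.6585, +0.7526)
edge 4: e_4 = (+5.46, +3.08);  n_4 = (+0.4913, -0.8710)
∠(n_2, n_4) = 168.24°
δ = |180° − 168.24°| = 11.76°
11.76° ≤ 2α = 43.60°  →  valid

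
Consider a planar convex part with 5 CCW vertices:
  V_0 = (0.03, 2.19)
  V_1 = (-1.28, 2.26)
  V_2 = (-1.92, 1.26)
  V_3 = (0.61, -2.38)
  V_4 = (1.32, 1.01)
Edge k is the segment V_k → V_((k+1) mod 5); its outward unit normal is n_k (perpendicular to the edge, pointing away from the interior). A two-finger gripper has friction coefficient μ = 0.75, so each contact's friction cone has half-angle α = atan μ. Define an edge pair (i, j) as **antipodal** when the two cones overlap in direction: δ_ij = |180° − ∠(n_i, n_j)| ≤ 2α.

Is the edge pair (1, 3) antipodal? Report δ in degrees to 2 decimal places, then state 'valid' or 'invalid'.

α = atan 0.75 = 36.87°;  2α = 73.74°
edge 1: e_1 = (-0.64, -1.00);  n_1 = (-0.8423, +0.5391)
edge 3: e_3 = (+0.71, +3.39);  n_3 = (+0.9788, -0.2050)
∠(n_1, n_3) = 159.21°
δ = |180° − 159.21°| = 20.79°
20.79° ≤ 2α = 73.74°  →  valid

δ = 20.79°, valid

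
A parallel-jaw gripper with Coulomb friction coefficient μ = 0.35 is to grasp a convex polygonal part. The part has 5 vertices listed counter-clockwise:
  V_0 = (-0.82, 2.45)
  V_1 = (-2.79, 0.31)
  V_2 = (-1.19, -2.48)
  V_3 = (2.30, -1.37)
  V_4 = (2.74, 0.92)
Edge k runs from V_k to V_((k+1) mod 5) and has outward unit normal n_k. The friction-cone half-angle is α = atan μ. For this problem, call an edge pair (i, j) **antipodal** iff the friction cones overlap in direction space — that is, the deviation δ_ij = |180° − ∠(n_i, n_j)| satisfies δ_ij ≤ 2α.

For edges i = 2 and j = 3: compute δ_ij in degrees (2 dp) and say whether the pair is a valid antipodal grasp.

δ = 118.52°, invalid

α = atan 0.35 = 19.29°;  2α = 38.58°
edge 2: e_2 = (+3.49, +1.11);  n_2 = (+0.3031, -0.9530)
edge 3: e_3 = (+0.44, +2.29);  n_3 = (+0.9820, -0.1887)
∠(n_2, n_3) = 61.48°
δ = |180° − 61.48°| = 118.52°
118.52° > 2α = 38.58°  →  invalid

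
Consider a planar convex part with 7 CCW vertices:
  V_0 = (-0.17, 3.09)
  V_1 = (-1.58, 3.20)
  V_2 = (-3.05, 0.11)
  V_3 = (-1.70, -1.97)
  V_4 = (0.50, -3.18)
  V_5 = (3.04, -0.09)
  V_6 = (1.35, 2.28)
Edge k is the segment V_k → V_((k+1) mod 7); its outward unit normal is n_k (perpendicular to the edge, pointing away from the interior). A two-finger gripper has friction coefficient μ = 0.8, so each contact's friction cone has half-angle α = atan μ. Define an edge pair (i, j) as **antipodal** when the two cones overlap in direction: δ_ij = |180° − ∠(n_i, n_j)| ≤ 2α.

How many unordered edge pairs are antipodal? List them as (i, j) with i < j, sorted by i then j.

α = atan 0.8 = 38.66°;  2α = 77.32°
n_0 = (+0.0778, +0.9970)
n_1 = (-0.9030, +0.4296)
n_2 = (-0.8388, -0.5444)
n_3 = (-0.4819, -0.8762)
n_4 = (+0.7725, -0.6350)
n_5 = (+0.8142, +0.5806)
n_6 = (+0.4703, +0.8825)
  (0,1): δ = 110.98°  ·
  (0,2): δ = 52.55°  ✓
  (0,3): δ = 24.35°  ✓
  (0,4): δ = 55.04°  ✓
  (0,5): δ = 129.95°  ·
  (0,6): δ = 156.41°  ·
  (1,2): δ = 121.57°  ·
  (1,3): δ = 93.37°  ·
  (1,4): δ = 13.98°  ✓
  (1,5): δ = 60.93°  ✓
  (1,6): δ = 87.39°  ·
  (2,3): δ = 151.80°  ·
  (2,4): δ = 72.41°  ✓
  (2,5): δ = 2.51°  ✓
  (2,6): δ = 28.96°  ✓
  (3,4): δ = 100.61°  ·
  (3,5): δ = 25.70°  ✓
  (3,6): δ = 0.76°  ✓
  (4,5): δ = 105.09°  ·
  (4,6): δ = 78.63°  ·
  (5,6): δ = 153.54°  ·
antipodal pairs: 10

count = 10; pairs: (0,2), (0,3), (0,4), (1,4), (1,5), (2,4), (2,5), (2,6), (3,5), (3,6)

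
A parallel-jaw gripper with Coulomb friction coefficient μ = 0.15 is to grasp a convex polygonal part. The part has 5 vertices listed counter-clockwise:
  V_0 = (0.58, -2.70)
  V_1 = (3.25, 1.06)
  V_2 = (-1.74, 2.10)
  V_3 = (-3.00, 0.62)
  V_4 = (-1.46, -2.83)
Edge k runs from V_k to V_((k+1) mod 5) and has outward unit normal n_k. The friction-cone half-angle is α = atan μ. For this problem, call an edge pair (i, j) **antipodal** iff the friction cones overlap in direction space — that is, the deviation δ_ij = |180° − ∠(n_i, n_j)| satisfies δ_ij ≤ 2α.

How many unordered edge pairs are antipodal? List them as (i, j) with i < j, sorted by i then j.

α = atan 0.15 = 8.53°;  2α = 17.06°
n_0 = (+0.8153, -0.5790)
n_1 = (+0.2040, +0.9790)
n_2 = (-0.7614, +0.6482)
n_3 = (-0.9132, -0.4076)
n_4 = (+0.0636, -0.9980)
  (0,1): δ = 66.39°  ·
  (0,2): δ = 5.03°  ✓
  (0,3): δ = 59.43°  ·
  (0,4): δ = 129.03°  ·
  (1,2): δ = 118.64°  ·
  (1,3): δ = 54.17°  ·
  (1,4): δ = 15.42°  ✓
  (2,3): δ = 115.54°  ·
  (2,4): δ = 45.94°  ·
  (3,4): δ = 110.41°  ·
antipodal pairs: 2

count = 2; pairs: (0,2), (1,4)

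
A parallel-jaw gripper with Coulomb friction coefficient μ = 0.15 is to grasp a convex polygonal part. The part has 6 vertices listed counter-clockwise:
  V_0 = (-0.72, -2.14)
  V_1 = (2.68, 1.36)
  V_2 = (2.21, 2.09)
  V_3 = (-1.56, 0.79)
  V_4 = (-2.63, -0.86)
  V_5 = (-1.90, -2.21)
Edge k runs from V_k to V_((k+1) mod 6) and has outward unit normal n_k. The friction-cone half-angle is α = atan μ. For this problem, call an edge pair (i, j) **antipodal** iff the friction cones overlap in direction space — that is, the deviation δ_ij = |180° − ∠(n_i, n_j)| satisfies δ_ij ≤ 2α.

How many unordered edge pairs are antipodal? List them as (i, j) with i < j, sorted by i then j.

count = 3; pairs: (0,3), (1,4), (2,5)

α = atan 0.15 = 8.53°;  2α = 17.06°
n_0 = (+0.7173, -0.6968)
n_1 = (+0.8408, +0.5413)
n_2 = (-0.3260, +0.9454)
n_3 = (-0.8390, +0.5441)
n_4 = (-0.8796, -0.4757)
n_5 = (+0.0592, -0.9982)
  (0,1): δ = 103.06°  ·
  (0,2): δ = 26.80°  ·
  (0,3): δ = 11.21°  ✓
  (0,4): δ = 72.57°  ·
  (0,5): δ = 137.56°  ·
  (1,2): δ = 103.75°  ·
  (1,3): δ = 65.74°  ·
  (1,4): δ = 4.37°  ✓
  (1,5): δ = 60.62°  ·
  (2,3): δ = 141.99°  ·
  (2,4): δ = 80.62°  ·
  (2,5): δ = 15.63°  ✓
  (3,4): δ = 118.64°  ·
  (3,5): δ = 53.64°  ·
  (4,5): δ = 115.01°  ·
antipodal pairs: 3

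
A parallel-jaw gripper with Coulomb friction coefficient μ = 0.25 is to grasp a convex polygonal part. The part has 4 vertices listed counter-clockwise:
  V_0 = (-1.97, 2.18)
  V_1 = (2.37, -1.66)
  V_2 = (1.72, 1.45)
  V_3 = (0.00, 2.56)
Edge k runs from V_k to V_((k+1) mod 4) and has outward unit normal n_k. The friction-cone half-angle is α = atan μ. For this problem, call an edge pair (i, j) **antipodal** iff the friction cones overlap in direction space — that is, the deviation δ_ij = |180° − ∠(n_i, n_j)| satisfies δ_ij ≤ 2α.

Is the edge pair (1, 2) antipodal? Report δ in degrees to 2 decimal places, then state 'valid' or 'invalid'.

α = atan 0.25 = 14.04°;  2α = 28.07°
edge 1: e_1 = (-0.65, +3.11);  n_1 = (+0.9788, +0.2046)
edge 2: e_2 = (-1.72, +1.11);  n_2 = (+0.5422, +0.8402)
∠(n_1, n_2) = 45.36°
δ = |180° − 45.36°| = 134.64°
134.64° > 2α = 28.07°  →  invalid

δ = 134.64°, invalid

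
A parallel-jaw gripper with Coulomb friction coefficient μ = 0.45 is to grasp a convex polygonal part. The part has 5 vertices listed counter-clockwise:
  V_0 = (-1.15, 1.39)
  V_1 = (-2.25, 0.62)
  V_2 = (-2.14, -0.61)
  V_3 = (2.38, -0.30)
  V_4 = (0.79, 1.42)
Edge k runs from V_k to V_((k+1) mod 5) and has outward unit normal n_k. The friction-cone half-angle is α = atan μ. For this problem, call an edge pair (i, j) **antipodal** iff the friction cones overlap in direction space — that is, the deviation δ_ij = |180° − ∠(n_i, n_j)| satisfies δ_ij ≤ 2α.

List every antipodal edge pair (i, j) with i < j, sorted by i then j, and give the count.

α = atan 0.45 = 24.23°;  2α = 48.46°
n_0 = (-0.5735, +0.8192)
n_1 = (-0.9960, -0.0891)
n_2 = (+0.0684, -0.9977)
n_3 = (+0.7343, +0.6788)
n_4 = (-0.0155, +0.9999)
  (0,1): δ = 119.88°  ·
  (0,2): δ = 31.07°  ✓
  (0,3): δ = 97.76°  ·
  (0,4): δ = 145.89°  ·
  (1,2): δ = 91.19°  ·
  (1,3): δ = 37.64°  ✓
  (1,4): δ = 85.78°  ·
  (2,3): δ = 51.17°  ·
  (2,4): δ = 3.04°  ✓
  (3,4): δ = 131.86°  ·
antipodal pairs: 3

count = 3; pairs: (0,2), (1,3), (2,4)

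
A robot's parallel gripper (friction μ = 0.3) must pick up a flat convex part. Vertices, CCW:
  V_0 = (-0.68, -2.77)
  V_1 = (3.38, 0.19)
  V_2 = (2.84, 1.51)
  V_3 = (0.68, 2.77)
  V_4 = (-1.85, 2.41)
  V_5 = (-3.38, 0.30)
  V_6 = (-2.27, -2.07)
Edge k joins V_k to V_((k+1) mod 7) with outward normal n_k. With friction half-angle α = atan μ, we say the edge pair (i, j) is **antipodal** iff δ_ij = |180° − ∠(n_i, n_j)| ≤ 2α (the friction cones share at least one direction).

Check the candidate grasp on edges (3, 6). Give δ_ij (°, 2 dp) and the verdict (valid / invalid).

δ = 31.86°, valid

α = atan 0.3 = 16.70°;  2α = 33.40°
edge 3: e_3 = (-2.53, -0.36);  n_3 = (-0.1409, +0.9900)
edge 6: e_6 = (+1.59, -0.70);  n_6 = (-0.4029, -0.9152)
∠(n_3, n_6) = 148.14°
δ = |180° − 148.14°| = 31.86°
31.86° ≤ 2α = 33.40°  →  valid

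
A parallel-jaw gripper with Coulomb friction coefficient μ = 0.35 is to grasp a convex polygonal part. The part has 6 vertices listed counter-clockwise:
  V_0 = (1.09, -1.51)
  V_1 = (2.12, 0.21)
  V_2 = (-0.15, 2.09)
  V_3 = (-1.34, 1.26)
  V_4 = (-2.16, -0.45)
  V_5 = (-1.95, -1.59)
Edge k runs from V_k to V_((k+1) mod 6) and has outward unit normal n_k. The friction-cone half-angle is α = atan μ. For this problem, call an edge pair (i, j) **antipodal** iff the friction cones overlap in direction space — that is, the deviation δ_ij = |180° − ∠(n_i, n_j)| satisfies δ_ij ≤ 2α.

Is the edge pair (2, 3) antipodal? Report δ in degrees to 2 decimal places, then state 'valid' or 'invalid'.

δ = 150.51°, invalid

α = atan 0.35 = 19.29°;  2α = 38.58°
edge 2: e_2 = (-1.19, -0.83);  n_2 = (-0.5721, +0.8202)
edge 3: e_3 = (-0.82, -1.71);  n_3 = (-0.9017, +0.4324)
∠(n_2, n_3) = 29.49°
δ = |180° − 29.49°| = 150.51°
150.51° > 2α = 38.58°  →  invalid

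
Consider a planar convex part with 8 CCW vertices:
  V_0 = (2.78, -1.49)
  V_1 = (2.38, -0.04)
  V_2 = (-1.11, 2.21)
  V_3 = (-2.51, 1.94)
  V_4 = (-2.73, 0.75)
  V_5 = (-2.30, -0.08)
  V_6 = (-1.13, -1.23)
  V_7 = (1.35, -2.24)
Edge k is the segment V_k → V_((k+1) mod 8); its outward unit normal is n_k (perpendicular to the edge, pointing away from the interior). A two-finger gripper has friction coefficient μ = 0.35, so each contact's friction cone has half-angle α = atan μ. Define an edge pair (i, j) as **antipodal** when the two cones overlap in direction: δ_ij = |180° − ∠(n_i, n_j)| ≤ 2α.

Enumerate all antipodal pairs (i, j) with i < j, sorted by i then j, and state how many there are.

α = atan 0.35 = 19.29°;  2α = 38.58°
n_0 = (+0.9640, +0.2659)
n_1 = (+0.5419, +0.8405)
n_2 = (-0.1894, +0.9819)
n_3 = (-0.9833, +0.1818)
n_4 = (-0.8879, -0.4600)
n_5 = (-0.7010, -0.7132)
n_6 = (-0.3772, -0.9261)
n_7 = (+0.4645, -0.8856)
  (0,1): δ = 138.23°  ·
  (0,2): δ = 94.51°  ·
  (0,3): δ = 25.90°  ✓
  (0,4): δ = 11.97°  ✓
  (0,5): δ = 30.07°  ✓
  (0,6): δ = 52.42°  ·
  (0,7): δ = 102.25°  ·
  (1,2): δ = 136.27°  ·
  (1,3): δ = 67.66°  ·
  (1,4): δ = 29.80°  ✓
  (1,5): δ = 11.70°  ✓
  (1,6): δ = 10.65°  ✓
  (1,7): δ = 60.49°  ·
  (2,3): δ = 111.39°  ·
  (2,4): δ = 73.53°  ·
  (2,5): δ = 55.42°  ·
  (2,6): δ = 33.07°  ✓
  (2,7): δ = 16.76°  ✓
  (3,4): δ = 142.14°  ·
  (3,5): δ = 124.03°  ·
  (3,6): δ = 101.68°  ·
  (3,7): δ = 51.85°  ·
  (4,5): δ = 161.89°  ·
  (4,6): δ = 139.55°  ·
  (4,7): δ = 89.71°  ·
  (5,6): δ = 157.65°  ·
  (5,7): δ = 107.82°  ·
  (6,7): δ = 130.17°  ·
antipodal pairs: 8

count = 8; pairs: (0,3), (0,4), (0,5), (1,4), (1,5), (1,6), (2,6), (2,7)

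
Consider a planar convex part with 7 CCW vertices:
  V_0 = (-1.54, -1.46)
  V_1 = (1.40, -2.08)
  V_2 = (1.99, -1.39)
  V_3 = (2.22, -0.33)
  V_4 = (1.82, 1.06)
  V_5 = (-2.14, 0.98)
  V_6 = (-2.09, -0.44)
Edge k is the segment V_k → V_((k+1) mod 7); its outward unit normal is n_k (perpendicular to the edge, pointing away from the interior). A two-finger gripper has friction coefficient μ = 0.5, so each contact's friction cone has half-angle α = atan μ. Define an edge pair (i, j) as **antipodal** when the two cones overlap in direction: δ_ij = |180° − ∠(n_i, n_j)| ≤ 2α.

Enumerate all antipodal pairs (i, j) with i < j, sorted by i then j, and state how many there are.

count = 7; pairs: (0,4), (1,4), (1,5), (2,5), (2,6), (3,5), (3,6)

α = atan 0.5 = 26.57°;  2α = 53.13°
n_0 = (-0.2063, -0.9785)
n_1 = (+0.7600, -0.6499)
n_2 = (+0.9773, -0.2120)
n_3 = (+0.9610, +0.2765)
n_4 = (-0.0202, +0.9998)
n_5 = (-0.9994, -0.0352)
n_6 = (-0.8802, -0.4746)
  (0,1): δ = 118.62°  ·
  (0,2): δ = 90.33°  ·
  (0,3): δ = 62.04°  ·
  (0,4): δ = 13.07°  ✓
  (0,5): δ = 103.92°  ·
  (0,6): δ = 130.24°  ·
  (1,2): δ = 151.71°  ·
  (1,3): δ = 123.41°  ·
  (1,4): δ = 48.31°  ✓
  (1,5): δ = 42.55°  ✓
  (1,6): δ = 68.87°  ·
  (2,3): δ = 151.70°  ·
  (2,4): δ = 76.60°  ·
  (2,5): δ = 14.26°  ✓
  (2,6): δ = 40.58°  ✓
  (3,4): δ = 104.90°  ·
  (3,5): δ = 14.04°  ✓
  (3,6): δ = 12.28°  ✓
  (4,5): δ = 89.14°  ·
  (4,6): δ = 62.82°  ·
  (5,6): δ = 153.68°  ·
antipodal pairs: 7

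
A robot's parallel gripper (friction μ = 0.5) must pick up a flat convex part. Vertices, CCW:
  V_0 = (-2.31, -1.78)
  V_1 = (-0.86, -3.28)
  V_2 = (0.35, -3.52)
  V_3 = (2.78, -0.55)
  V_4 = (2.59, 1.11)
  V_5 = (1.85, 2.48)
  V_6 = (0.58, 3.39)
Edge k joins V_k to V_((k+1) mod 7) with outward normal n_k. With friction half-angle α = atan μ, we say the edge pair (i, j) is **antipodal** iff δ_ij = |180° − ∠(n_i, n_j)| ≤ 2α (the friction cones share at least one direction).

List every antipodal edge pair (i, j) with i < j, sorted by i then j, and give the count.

α = atan 0.5 = 26.57°;  2α = 53.13°
n_0 = (-0.7190, -0.6950)
n_1 = (-0.1946, -0.9809)
n_2 = (+0.7740, -0.6332)
n_3 = (+0.9935, +0.1137)
n_4 = (+0.8799, +0.4752)
n_5 = (+0.5824, +0.8129)
n_6 = (-0.8729, +0.4879)
  (0,1): δ = 145.25°  ·
  (0,2): δ = 83.32°  ·
  (0,3): δ = 37.50°  ✓
  (0,4): δ = 15.65°  ✓
  (0,5): δ = 10.35°  ✓
  (0,6): δ = 106.77°  ·
  (1,2): δ = 118.07°  ·
  (1,3): δ = 72.25°  ·
  (1,4): δ = 50.41°  ✓
  (1,5): δ = 24.40°  ✓
  (1,6): δ = 72.01°  ·
  (2,3): δ = 134.18°  ·
  (2,4): δ = 112.34°  ·
  (2,5): δ = 86.33°  ·
  (2,6): δ = 10.08°  ✓
  (3,4): δ = 158.15°  ·
  (3,5): δ = 132.15°  ·
  (3,6): δ = 35.73°  ✓
  (4,5): δ = 154.00°  ·
  (4,6): δ = 57.58°  ·
  (5,6): δ = 83.58°  ·
antipodal pairs: 7

count = 7; pairs: (0,3), (0,4), (0,5), (1,4), (1,5), (2,6), (3,6)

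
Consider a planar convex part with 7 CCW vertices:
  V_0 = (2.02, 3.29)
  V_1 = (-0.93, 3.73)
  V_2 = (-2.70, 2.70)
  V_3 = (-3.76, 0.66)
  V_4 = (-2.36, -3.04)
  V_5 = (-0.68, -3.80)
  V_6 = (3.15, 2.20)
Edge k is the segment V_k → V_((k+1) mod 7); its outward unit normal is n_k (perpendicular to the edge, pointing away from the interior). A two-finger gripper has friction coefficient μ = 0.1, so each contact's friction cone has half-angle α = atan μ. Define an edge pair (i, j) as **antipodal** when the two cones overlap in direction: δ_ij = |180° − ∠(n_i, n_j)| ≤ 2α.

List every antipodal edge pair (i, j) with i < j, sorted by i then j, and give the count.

count = 1; pairs: (2,5)

α = atan 0.1 = 5.71°;  2α = 11.42°
n_0 = (+0.1475, +0.9891)
n_1 = (-0.5030, +0.8643)
n_2 = (-0.8874, +0.4611)
n_3 = (-0.9353, -0.3539)
n_4 = (-0.4122, -0.9111)
n_5 = (+0.8429, -0.5381)
n_6 = (+0.6943, +0.7197)
  (0,1): δ = 141.32°  ·
  (0,2): δ = 108.97°  ·
  (0,3): δ = 60.79°  ·
  (0,4): δ = 15.86°  ·
  (0,5): δ = 65.93°  ·
  (0,6): δ = 144.52°  ·
  (1,2): δ = 147.65°  ·
  (1,3): δ = 99.47°  ·
  (1,4): δ = 54.54°  ·
  (1,5): δ = 27.25°  ·
  (1,6): δ = 105.84°  ·
  (2,3): δ = 131.82°  ·
  (2,4): δ = 86.88°  ·
  (2,5): δ = 5.09°  ✓
  (2,6): δ = 73.49°  ·
  (3,4): δ = 135.07°  ·
  (3,5): δ = 53.28°  ·
  (3,6): δ = 25.31°  ·
  (4,5): δ = 98.21°  ·
  (4,6): δ = 19.63°  ·
  (5,6): δ = 101.42°  ·
antipodal pairs: 1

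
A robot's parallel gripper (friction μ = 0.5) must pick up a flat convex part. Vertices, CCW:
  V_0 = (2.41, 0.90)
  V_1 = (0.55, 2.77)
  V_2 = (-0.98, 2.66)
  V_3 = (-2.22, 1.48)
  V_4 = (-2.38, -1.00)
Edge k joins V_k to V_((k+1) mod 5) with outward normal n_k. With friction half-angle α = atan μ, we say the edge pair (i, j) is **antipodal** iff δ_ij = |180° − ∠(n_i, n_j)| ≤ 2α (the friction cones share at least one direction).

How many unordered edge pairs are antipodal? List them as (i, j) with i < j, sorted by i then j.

α = atan 0.5 = 26.57°;  2α = 53.13°
n_0 = (+0.7090, +0.7052)
n_1 = (-0.0717, +0.9974)
n_2 = (-0.6894, +0.7244)
n_3 = (-0.9979, +0.0644)
n_4 = (+0.3687, -0.9295)
  (0,1): δ = 130.73°  ·
  (0,2): δ = 91.27°  ·
  (0,3): δ = 48.54°  ✓
  (0,4): δ = 66.79°  ·
  (1,2): δ = 140.53°  ·
  (1,3): δ = 97.80°  ·
  (1,4): δ = 17.52°  ✓
  (2,3): δ = 137.27°  ·
  (2,4): δ = 21.94°  ✓
  (3,4): δ = 64.67°  ·
antipodal pairs: 3

count = 3; pairs: (0,3), (1,4), (2,4)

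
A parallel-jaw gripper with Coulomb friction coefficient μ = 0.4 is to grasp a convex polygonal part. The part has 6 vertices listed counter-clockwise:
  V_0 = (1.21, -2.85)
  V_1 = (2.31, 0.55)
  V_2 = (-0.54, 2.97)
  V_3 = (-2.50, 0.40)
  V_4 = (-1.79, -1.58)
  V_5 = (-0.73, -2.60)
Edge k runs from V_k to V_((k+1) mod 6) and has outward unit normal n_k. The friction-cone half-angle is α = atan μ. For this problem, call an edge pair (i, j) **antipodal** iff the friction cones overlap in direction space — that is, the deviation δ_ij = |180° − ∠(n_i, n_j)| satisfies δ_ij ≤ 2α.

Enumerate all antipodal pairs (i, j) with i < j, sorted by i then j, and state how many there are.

count = 5; pairs: (0,2), (0,3), (1,3), (1,4), (1,5)

α = atan 0.4 = 21.80°;  2α = 43.60°
n_0 = (+0.9514, -0.3078)
n_1 = (+0.6473, +0.7623)
n_2 = (-0.7951, +0.6064)
n_3 = (-0.9413, -0.3375)
n_4 = (-0.6934, -0.7206)
n_5 = (-0.1278, -0.9918)
  (0,1): δ = 112.41°  ·
  (0,2): δ = 19.40°  ✓
  (0,3): δ = 37.66°  ✓
  (0,4): δ = 64.03°  ·
  (0,5): δ = 100.58°  ·
  (1,2): δ = 87.00°  ·
  (1,3): δ = 29.94°  ✓
  (1,4): δ = 3.56°  ✓
  (1,5): δ = 32.99°  ✓
  (2,3): δ = 122.94°  ·
  (2,4): δ = 96.57°  ·
  (2,5): δ = 60.01°  ·
  (3,4): δ = 153.63°  ·
  (3,5): δ = 117.07°  ·
  (4,5): δ = 143.44°  ·
antipodal pairs: 5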